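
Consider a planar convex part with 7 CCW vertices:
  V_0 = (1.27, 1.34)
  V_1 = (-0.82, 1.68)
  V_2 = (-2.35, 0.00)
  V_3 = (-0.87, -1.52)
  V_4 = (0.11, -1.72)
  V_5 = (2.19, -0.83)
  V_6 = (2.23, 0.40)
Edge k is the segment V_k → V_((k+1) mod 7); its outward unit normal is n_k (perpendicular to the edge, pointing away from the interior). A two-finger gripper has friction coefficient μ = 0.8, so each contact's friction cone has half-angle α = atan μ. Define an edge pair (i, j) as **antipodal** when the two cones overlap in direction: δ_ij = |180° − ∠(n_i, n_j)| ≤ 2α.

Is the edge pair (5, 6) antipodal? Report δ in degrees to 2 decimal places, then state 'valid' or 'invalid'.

δ = 132.53°, invalid

α = atan 0.8 = 38.66°;  2α = 77.32°
edge 5: e_5 = (+0.04, +1.23);  n_5 = (+0.9995, -0.0325)
edge 6: e_6 = (-0.96, +0.94);  n_6 = (+0.6996, +0.7145)
∠(n_5, n_6) = 47.47°
δ = |180° − 47.47°| = 132.53°
132.53° > 2α = 77.32°  →  invalid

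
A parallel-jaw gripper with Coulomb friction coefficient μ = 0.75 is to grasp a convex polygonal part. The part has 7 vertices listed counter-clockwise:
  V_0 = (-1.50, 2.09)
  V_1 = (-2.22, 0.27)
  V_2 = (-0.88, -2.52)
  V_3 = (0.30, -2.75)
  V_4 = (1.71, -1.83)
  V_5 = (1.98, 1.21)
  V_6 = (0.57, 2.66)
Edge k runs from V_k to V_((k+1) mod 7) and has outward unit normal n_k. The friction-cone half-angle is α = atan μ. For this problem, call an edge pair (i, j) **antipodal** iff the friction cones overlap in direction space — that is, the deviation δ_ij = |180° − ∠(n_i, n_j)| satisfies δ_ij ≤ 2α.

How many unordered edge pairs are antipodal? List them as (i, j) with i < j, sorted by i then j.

count = 9; pairs: (0,3), (0,4), (0,5), (1,4), (1,5), (2,5), (2,6), (3,6), (4,6)

α = atan 0.75 = 36.87°;  2α = 73.74°
n_0 = (-0.9299, +0.3679)
n_1 = (-0.9014, -0.4329)
n_2 = (-0.1913, -0.9815)
n_3 = (+0.5464, -0.8375)
n_4 = (+0.9961, -0.0885)
n_5 = (+0.7169, +0.6971)
n_6 = (-0.2655, +0.9641)
  (0,1): δ = 132.76°  ·
  (0,2): δ = 79.45°  ·
  (0,3): δ = 35.29°  ✓
  (0,4): δ = 16.51°  ✓
  (0,5): δ = 65.78°  ✓
  (0,6): δ = 126.98°  ·
  (1,2): δ = 126.68°  ·
  (1,3): δ = 82.53°  ·
  (1,4): δ = 30.73°  ✓
  (1,5): δ = 18.54°  ✓
  (1,6): δ = 79.74°  ·
  (2,3): δ = 135.85°  ·
  (2,4): δ = 84.05°  ·
  (2,5): δ = 34.77°  ✓
  (2,6): δ = 26.43°  ✓
  (3,4): δ = 128.20°  ·
  (3,5): δ = 78.93°  ·
  (3,6): δ = 17.73°  ✓
  (4,5): δ = 130.73°  ·
  (4,6): δ = 69.53°  ✓
  (5,6): δ = 118.80°  ·
antipodal pairs: 9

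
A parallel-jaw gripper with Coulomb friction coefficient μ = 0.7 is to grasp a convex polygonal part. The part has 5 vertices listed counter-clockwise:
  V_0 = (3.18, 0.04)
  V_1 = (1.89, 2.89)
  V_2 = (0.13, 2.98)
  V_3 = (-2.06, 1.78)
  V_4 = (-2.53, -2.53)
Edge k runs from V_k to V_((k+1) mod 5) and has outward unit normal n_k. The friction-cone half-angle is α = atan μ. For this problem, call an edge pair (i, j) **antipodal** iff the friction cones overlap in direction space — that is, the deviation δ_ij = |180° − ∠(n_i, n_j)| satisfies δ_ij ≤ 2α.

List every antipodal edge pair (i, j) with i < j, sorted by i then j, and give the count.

α = atan 0.7 = 34.99°;  2α = 69.98°
n_0 = (+0.9110, +0.4124)
n_1 = (+0.0511, +0.9987)
n_2 = (-0.4805, +0.8770)
n_3 = (-0.9941, +0.1084)
n_4 = (+0.4104, -0.9119)
  (0,1): δ = 117.28°  ·
  (0,2): δ = 85.63°  ·
  (0,3): δ = 30.58°  ✓
  (0,4): δ = 89.88°  ·
  (1,2): δ = 148.35°  ·
  (1,3): δ = 93.30°  ·
  (1,4): δ = 27.16°  ✓
  (2,3): δ = 124.94°  ·
  (2,4): δ = 4.49°  ✓
  (3,4): δ = 59.54°  ✓
antipodal pairs: 4

count = 4; pairs: (0,3), (1,4), (2,4), (3,4)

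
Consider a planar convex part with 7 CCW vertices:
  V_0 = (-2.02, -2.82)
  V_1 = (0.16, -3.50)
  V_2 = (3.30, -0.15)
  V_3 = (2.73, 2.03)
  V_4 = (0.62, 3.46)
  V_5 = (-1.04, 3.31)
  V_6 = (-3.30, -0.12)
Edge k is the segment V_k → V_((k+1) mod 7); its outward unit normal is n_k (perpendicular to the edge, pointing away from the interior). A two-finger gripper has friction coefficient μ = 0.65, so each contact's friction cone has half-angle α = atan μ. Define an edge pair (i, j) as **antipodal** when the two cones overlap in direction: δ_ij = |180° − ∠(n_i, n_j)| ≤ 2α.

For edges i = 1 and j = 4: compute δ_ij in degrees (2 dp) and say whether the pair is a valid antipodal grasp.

δ = 41.69°, valid

α = atan 0.65 = 33.02°;  2α = 66.05°
edge 1: e_1 = (+3.14, +3.35);  n_1 = (+0.7296, -0.6839)
edge 4: e_4 = (-1.66, -0.15);  n_4 = (-0.0900, +0.9959)
∠(n_1, n_4) = 138.31°
δ = |180° − 138.31°| = 41.69°
41.69° ≤ 2α = 66.05°  →  valid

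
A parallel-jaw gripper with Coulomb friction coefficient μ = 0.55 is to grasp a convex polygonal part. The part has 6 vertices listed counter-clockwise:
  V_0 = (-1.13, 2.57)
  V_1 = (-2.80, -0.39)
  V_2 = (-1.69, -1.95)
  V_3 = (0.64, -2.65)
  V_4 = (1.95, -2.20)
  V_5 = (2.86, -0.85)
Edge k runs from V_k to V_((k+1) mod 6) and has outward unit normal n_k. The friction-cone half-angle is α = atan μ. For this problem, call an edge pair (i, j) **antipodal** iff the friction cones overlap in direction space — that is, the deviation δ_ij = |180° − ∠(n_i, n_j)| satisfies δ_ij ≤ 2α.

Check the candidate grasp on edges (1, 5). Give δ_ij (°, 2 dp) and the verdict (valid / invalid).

δ = 13.97°, valid

α = atan 0.55 = 28.81°;  2α = 57.62°
edge 1: e_1 = (+1.11, -1.56);  n_1 = (-0.8148, -0.5798)
edge 5: e_5 = (-3.99, +3.42);  n_5 = (+0.6508, +0.7593)
∠(n_1, n_5) = 166.03°
δ = |180° − 166.03°| = 13.97°
13.97° ≤ 2α = 57.62°  →  valid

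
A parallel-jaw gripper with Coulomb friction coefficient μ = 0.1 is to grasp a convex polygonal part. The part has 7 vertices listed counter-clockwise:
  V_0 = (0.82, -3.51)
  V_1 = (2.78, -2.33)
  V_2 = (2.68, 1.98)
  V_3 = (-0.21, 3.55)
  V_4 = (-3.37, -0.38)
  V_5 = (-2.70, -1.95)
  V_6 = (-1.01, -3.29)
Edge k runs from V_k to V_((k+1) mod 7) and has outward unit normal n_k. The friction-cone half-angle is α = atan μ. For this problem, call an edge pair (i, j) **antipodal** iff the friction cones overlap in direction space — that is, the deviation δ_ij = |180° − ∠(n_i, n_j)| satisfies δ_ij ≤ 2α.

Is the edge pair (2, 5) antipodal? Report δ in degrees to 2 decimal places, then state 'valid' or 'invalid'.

α = atan 0.1 = 5.71°;  2α = 11.42°
edge 2: e_2 = (-2.89, +1.57);  n_2 = (+0.4774, +0.8787)
edge 5: e_5 = (+1.69, -1.34);  n_5 = (-0.6213, -0.7836)
∠(n_2, n_5) = 170.10°
δ = |180° − 170.10°| = 9.90°
9.90° ≤ 2α = 11.42°  →  valid

δ = 9.90°, valid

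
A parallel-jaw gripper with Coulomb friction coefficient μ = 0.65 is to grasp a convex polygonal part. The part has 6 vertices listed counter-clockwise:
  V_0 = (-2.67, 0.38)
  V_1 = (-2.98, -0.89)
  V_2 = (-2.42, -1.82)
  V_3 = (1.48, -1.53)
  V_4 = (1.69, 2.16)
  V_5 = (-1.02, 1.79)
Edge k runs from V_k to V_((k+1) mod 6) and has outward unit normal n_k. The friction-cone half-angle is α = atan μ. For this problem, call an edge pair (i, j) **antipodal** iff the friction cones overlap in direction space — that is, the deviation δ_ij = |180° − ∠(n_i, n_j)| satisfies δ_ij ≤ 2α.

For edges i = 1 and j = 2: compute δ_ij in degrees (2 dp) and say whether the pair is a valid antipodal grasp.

δ = 116.80°, invalid

α = atan 0.65 = 33.02°;  2α = 66.05°
edge 1: e_1 = (+0.56, -0.93);  n_1 = (-0.8567, -0.5158)
edge 2: e_2 = (+3.90, +0.29);  n_2 = (+0.0742, -0.9972)
∠(n_1, n_2) = 63.20°
δ = |180° − 63.20°| = 116.80°
116.80° > 2α = 66.05°  →  invalid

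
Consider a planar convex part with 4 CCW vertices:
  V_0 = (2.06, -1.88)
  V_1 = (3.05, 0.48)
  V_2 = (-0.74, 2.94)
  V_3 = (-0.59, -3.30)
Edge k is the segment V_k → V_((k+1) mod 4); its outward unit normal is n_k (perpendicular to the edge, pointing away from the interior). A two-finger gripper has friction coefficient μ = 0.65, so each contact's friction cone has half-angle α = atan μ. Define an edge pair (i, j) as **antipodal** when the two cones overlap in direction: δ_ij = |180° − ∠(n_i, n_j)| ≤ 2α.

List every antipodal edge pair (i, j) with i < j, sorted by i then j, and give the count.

α = atan 0.65 = 33.02°;  2α = 66.05°
n_0 = (+0.9221, -0.3868)
n_1 = (+0.5444, +0.8388)
n_2 = (-0.9997, -0.0240)
n_3 = (+0.4723, -0.8814)
  (0,1): δ = 100.23°  ·
  (0,2): δ = 24.13°  ✓
  (0,3): δ = 140.94°  ·
  (1,2): δ = 55.64°  ✓
  (1,3): δ = 61.17°  ✓
  (2,3): δ = 63.19°  ✓
antipodal pairs: 4

count = 4; pairs: (0,2), (1,2), (1,3), (2,3)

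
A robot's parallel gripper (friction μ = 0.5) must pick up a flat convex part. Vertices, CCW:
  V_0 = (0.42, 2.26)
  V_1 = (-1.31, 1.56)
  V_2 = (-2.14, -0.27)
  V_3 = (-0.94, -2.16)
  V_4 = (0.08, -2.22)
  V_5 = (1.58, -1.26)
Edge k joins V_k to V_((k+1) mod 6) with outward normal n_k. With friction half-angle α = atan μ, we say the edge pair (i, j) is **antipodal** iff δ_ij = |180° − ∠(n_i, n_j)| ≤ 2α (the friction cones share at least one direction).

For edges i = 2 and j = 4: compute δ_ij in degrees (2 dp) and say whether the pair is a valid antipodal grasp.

δ = 89.79°, invalid

α = atan 0.5 = 26.57°;  2α = 53.13°
edge 2: e_2 = (+1.20, -1.89);  n_2 = (-0.8442, -0.5360)
edge 4: e_4 = (+1.50, +0.96);  n_4 = (+0.5391, -0.8423)
∠(n_2, n_4) = 90.21°
δ = |180° − 90.21°| = 89.79°
89.79° > 2α = 53.13°  →  invalid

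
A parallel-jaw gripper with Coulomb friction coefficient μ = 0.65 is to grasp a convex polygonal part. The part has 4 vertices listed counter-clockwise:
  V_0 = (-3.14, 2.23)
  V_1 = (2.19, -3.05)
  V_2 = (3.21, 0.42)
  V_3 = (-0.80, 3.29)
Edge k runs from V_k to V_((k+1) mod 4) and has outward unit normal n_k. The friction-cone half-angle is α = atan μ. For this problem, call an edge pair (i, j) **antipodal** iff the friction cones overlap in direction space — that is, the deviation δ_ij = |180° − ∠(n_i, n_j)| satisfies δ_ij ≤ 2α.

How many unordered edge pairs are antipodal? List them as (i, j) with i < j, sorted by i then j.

count = 3; pairs: (0,1), (0,2), (1,3)

α = atan 0.65 = 33.02°;  2α = 66.05°
n_0 = (-0.7038, -0.7104)
n_1 = (+0.9594, -0.2820)
n_2 = (+0.5820, +0.8132)
n_3 = (-0.4126, +0.9109)
  (0,1): δ = 61.65°  ✓
  (0,2): δ = 9.14°  ✓
  (0,3): δ = 69.10°  ·
  (1,2): δ = 109.21°  ·
  (1,3): δ = 49.25°  ✓
  (2,3): δ = 120.04°  ·
antipodal pairs: 3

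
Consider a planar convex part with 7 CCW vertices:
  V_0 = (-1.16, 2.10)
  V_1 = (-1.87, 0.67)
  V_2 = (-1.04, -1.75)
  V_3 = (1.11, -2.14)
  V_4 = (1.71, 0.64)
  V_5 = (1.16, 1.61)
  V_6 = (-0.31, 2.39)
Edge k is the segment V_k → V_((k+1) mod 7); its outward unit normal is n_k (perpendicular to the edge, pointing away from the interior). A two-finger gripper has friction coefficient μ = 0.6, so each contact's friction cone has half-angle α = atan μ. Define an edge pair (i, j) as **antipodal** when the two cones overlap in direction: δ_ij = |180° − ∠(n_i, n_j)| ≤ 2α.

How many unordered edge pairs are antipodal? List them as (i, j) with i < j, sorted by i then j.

count = 9; pairs: (0,3), (0,4), (1,3), (1,4), (1,5), (2,4), (2,5), (2,6), (3,6)

α = atan 0.6 = 30.96°;  2α = 61.93°
n_0 = (-0.8957, +0.4447)
n_1 = (-0.9459, -0.3244)
n_2 = (-0.1785, -0.9839)
n_3 = (+0.9775, -0.2110)
n_4 = (+0.8699, +0.4932)
n_5 = (+0.4687, +0.8833)
n_6 = (-0.3229, +0.9464)
  (0,1): δ = 134.66°  ·
  (0,2): δ = 73.88°  ·
  (0,3): δ = 14.23°  ✓
  (0,4): δ = 55.96°  ✓
  (0,5): δ = 88.45°  ·
  (0,6): δ = 135.24°  ·
  (1,2): δ = 119.21°  ·
  (1,3): δ = 31.11°  ✓
  (1,4): δ = 10.62°  ✓
  (1,5): δ = 43.12°  ✓
  (1,6): δ = 89.91°  ·
  (2,3): δ = 91.90°  ·
  (2,4): δ = 50.16°  ✓
  (2,5): δ = 17.67°  ✓
  (2,6): δ = 29.12°  ✓
  (3,4): δ = 138.27°  ·
  (3,5): δ = 105.77°  ·
  (3,6): δ = 58.98°  ✓
  (4,5): δ = 147.50°  ·
  (4,6): δ = 100.72°  ·
  (5,6): δ = 133.21°  ·
antipodal pairs: 9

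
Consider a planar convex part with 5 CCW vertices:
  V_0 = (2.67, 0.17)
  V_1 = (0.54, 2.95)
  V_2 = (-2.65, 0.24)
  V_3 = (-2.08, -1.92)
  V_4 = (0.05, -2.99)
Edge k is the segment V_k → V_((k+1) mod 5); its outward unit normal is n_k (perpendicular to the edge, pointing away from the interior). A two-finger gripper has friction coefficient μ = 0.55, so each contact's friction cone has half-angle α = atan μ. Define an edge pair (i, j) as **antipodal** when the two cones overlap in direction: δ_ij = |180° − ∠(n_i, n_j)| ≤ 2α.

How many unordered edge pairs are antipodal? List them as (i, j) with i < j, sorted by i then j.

α = atan 0.55 = 28.81°;  2α = 57.62°
n_0 = (+0.7938, +0.6082)
n_1 = (-0.6474, +0.7621)
n_2 = (-0.9669, -0.2552)
n_3 = (-0.4489, -0.8936)
n_4 = (+0.7698, -0.6383)
  (0,1): δ = 87.11°  ·
  (0,2): δ = 22.68°  ✓
  (0,3): δ = 25.87°  ✓
  (0,4): δ = 102.88°  ·
  (1,2): δ = 115.57°  ·
  (1,3): δ = 67.02°  ·
  (1,4): δ = 9.99°  ✓
  (2,3): δ = 131.46°  ·
  (2,4): δ = 54.45°  ✓
  (3,4): δ = 102.99°  ·
antipodal pairs: 4

count = 4; pairs: (0,2), (0,3), (1,4), (2,4)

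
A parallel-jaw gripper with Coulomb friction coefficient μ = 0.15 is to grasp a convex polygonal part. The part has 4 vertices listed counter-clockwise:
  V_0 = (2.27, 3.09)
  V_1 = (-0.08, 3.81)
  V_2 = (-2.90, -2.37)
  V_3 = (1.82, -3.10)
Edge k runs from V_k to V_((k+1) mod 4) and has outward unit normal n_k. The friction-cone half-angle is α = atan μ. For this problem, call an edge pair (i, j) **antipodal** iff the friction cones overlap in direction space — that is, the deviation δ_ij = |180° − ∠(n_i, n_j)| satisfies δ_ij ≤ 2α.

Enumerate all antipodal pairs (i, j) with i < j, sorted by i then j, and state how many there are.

α = atan 0.15 = 8.53°;  2α = 17.06°
n_0 = (+0.2929, +0.9561)
n_1 = (-0.9098, +0.4151)
n_2 = (-0.1528, -0.9883)
n_3 = (+0.9974, -0.0725)
  (0,1): δ = 97.49°  ·
  (0,2): δ = 8.24°  ✓
  (0,3): δ = 102.88°  ·
  (1,2): δ = 74.26°  ·
  (1,3): δ = 20.37°  ·
  (2,3): δ = 85.37°  ·
antipodal pairs: 1

count = 1; pairs: (0,2)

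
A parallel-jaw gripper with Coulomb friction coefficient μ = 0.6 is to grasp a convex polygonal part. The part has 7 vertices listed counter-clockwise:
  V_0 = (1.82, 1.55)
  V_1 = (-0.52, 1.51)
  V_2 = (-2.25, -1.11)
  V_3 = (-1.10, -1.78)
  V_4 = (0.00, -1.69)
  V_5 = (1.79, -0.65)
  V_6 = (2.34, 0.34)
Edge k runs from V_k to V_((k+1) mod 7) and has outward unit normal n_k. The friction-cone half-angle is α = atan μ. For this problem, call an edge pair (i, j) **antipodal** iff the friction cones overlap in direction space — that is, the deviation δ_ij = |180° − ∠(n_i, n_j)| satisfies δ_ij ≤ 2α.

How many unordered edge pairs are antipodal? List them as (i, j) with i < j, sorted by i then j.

count = 9; pairs: (0,2), (0,3), (0,4), (0,5), (1,3), (1,4), (1,5), (1,6), (2,6)

α = atan 0.6 = 30.96°;  2α = 61.93°
n_0 = (-0.0171, +0.9999)
n_1 = (-0.8345, +0.5510)
n_2 = (-0.5034, -0.8641)
n_3 = (+0.0815, -0.9967)
n_4 = (+0.5024, -0.8647)
n_5 = (+0.8742, -0.4856)
n_6 = (+0.9188, +0.3948)
  (0,1): δ = 124.42°  ·
  (0,2): δ = 31.20°  ✓
  (0,3): δ = 3.70°  ✓
  (0,4): δ = 29.18°  ✓
  (0,5): δ = 59.97°  ✓
  (0,6): δ = 112.28°  ·
  (1,2): δ = 86.79°  ·
  (1,3): δ = 51.89°  ✓
  (1,4): δ = 26.41°  ✓
  (1,5): δ = 4.38°  ✓
  (1,6): δ = 56.69°  ✓
  (2,3): δ = 145.10°  ·
  (2,4): δ = 119.62°  ·
  (2,5): δ = 88.83°  ·
  (2,6): δ = 36.52°  ✓
  (3,4): δ = 154.52°  ·
  (3,5): δ = 123.73°  ·
  (3,6): δ = 71.42°  ·
  (4,5): δ = 149.21°  ·
  (4,6): δ = 96.90°  ·
  (5,6): δ = 127.69°  ·
antipodal pairs: 9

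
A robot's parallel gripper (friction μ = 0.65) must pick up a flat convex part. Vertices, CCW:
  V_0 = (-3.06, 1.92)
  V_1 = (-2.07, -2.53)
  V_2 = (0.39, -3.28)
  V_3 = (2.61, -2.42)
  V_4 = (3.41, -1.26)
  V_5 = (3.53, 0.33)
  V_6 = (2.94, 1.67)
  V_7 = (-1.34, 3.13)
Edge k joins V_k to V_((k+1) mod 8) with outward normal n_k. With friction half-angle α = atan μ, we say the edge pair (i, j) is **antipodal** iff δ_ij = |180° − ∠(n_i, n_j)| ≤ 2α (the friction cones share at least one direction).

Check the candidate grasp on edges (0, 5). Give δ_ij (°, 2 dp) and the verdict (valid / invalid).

α = atan 0.65 = 33.02°;  2α = 66.05°
edge 0: e_0 = (+0.99, -4.45);  n_0 = (-0.9761, -0.2172)
edge 5: e_5 = (-0.59, +1.34);  n_5 = (+0.9152, +0.4030)
∠(n_0, n_5) = 168.78°
δ = |180° − 168.78°| = 11.22°
11.22° ≤ 2α = 66.05°  →  valid

δ = 11.22°, valid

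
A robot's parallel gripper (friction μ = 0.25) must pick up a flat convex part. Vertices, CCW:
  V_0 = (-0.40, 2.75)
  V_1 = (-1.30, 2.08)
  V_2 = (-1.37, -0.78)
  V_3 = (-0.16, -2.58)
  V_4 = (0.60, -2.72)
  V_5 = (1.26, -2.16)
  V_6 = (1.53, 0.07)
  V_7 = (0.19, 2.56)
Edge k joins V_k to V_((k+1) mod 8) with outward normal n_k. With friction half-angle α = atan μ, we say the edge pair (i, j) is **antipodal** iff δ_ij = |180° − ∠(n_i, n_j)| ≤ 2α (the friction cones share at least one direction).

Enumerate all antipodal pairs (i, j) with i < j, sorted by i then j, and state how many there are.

count = 4; pairs: (0,4), (1,5), (2,6), (3,7)

α = atan 0.25 = 14.04°;  2α = 28.07°
n_0 = (-0.5971, +0.8021)
n_1 = (-0.9997, +0.0245)
n_2 = (-0.8299, -0.5579)
n_3 = (-0.1812, -0.9835)
n_4 = (+0.6470, -0.7625)
n_5 = (+0.9927, -0.1202)
n_6 = (+0.8806, +0.4739)
n_7 = (+0.3065, +0.9519)
  (0,1): δ = 128.07°  ·
  (0,2): δ = 92.76°  ·
  (0,3): δ = 47.10°  ·
  (0,4): δ = 3.65°  ✓
  (0,5): δ = 46.43°  ·
  (0,6): δ = 81.62°  ·
  (0,7): δ = 125.48°  ·
  (1,2): δ = 144.69°  ·
  (1,3): δ = 99.04°  ·
  (1,4): δ = 48.28°  ·
  (1,5): δ = 5.50°  ✓
  (1,6): δ = 29.69°  ·
  (1,7): δ = 73.55°  ·
  (2,3): δ = 134.35°  ·
  (2,4): δ = 83.60°  ·
  (2,5): δ = 40.81°  ·
  (2,6): δ = 5.62°  ✓
  (2,7): δ = 38.24°  ·
  (3,4): δ = 129.25°  ·
  (3,5): δ = 86.47°  ·
  (3,6): δ = 51.28°  ·
  (3,7): δ = 7.41°  ✓
  (4,5): δ = 137.22°  ·
  (4,6): δ = 102.03°  ·
  (4,7): δ = 58.16°  ·
  (5,6): δ = 144.81°  ·
  (5,7): δ = 100.95°  ·
  (6,7): δ = 136.14°  ·
antipodal pairs: 4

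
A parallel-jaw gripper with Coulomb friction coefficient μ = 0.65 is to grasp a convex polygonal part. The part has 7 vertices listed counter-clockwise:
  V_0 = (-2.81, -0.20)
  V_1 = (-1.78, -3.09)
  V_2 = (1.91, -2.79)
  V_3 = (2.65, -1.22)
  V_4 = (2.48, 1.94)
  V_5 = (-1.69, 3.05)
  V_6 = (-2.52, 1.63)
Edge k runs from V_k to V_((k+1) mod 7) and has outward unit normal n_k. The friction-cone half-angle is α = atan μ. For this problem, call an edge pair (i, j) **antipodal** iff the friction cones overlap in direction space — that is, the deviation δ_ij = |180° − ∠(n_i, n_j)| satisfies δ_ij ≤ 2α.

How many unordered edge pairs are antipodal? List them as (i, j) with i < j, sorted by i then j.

α = atan 0.65 = 33.02°;  2α = 66.05°
n_0 = (-0.9420, -0.3357)
n_1 = (+0.0810, -0.9967)
n_2 = (+0.9046, -0.4264)
n_3 = (+0.9986, +0.0537)
n_4 = (+0.2572, +0.9664)
n_5 = (-0.8633, +0.5046)
n_6 = (-0.9877, +0.1565)
  (0,1): δ = 104.97°  ·
  (0,2): δ = 44.85°  ✓
  (0,3): δ = 16.54°  ✓
  (0,4): δ = 55.48°  ✓
  (0,5): δ = 130.08°  ·
  (0,6): δ = 151.38°  ·
  (1,2): δ = 119.88°  ·
  (1,3): δ = 91.57°  ·
  (1,4): δ = 19.55°  ✓
  (1,5): δ = 55.05°  ✓
  (1,6): δ = 76.35°  ·
  (2,3): δ = 151.68°  ·
  (2,4): δ = 79.67°  ·
  (2,5): δ = 5.07°  ✓
  (2,6): δ = 16.23°  ✓
  (3,4): δ = 107.99°  ·
  (3,5): δ = 33.39°  ✓
  (3,6): δ = 12.08°  ✓
  (4,5): δ = 105.40°  ·
  (4,6): δ = 84.10°  ·
  (5,6): δ = 158.70°  ·
antipodal pairs: 9

count = 9; pairs: (0,2), (0,3), (0,4), (1,4), (1,5), (2,5), (2,6), (3,5), (3,6)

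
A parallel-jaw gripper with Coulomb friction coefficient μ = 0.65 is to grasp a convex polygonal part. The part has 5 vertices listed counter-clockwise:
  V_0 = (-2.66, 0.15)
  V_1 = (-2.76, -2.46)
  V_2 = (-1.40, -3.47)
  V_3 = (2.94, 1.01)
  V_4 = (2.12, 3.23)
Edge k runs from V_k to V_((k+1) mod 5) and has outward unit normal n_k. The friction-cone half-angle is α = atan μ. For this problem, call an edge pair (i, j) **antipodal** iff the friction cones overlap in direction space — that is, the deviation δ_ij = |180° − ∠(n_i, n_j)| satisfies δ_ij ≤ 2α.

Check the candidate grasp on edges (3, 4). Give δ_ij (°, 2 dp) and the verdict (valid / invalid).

δ = 77.48°, invalid

α = atan 0.65 = 33.02°;  2α = 66.05°
edge 3: e_3 = (-0.82, +2.22);  n_3 = (+0.9381, +0.3465)
edge 4: e_4 = (-4.78, -3.08);  n_4 = (-0.5416, +0.8406)
∠(n_3, n_4) = 102.52°
δ = |180° − 102.52°| = 77.48°
77.48° > 2α = 66.05°  →  invalid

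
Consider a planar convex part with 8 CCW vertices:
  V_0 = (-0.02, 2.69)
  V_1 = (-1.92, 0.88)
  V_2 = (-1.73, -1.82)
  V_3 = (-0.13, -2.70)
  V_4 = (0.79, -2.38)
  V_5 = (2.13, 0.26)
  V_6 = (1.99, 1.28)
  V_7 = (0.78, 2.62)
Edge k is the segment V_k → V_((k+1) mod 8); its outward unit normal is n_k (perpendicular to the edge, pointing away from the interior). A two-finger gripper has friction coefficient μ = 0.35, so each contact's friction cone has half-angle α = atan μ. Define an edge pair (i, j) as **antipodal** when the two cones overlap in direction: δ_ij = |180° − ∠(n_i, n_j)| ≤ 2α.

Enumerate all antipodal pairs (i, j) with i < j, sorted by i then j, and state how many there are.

count = 8; pairs: (0,3), (0,4), (1,4), (1,5), (1,6), (2,6), (2,7), (3,7)

α = atan 0.35 = 19.29°;  2α = 38.58°
n_0 = (-0.6898, +0.7240)
n_1 = (-0.9975, -0.0702)
n_2 = (-0.4819, -0.8762)
n_3 = (+0.3285, -0.9445)
n_4 = (+0.8917, -0.4526)
n_5 = (+0.9907, +0.1360)
n_6 = (+0.7422, +0.6702)
n_7 = (+0.0872, +0.9962)
  (0,1): δ = 129.59°  ·
  (0,2): δ = 72.42°  ·
  (0,3): δ = 24.43°  ✓
  (0,4): δ = 19.48°  ✓
  (0,5): δ = 54.20°  ·
  (0,6): δ = 88.47°  ·
  (0,7): δ = 131.39°  ·
  (1,2): δ = 122.84°  ·
  (1,3): δ = 74.85°  ·
  (1,4): δ = 30.94°  ✓
  (1,5): δ = 3.79°  ✓
  (1,6): δ = 38.06°  ✓
  (1,7): δ = 80.97°  ·
  (2,3): δ = 132.01°  ·
  (2,4): δ = 88.10°  ·
  (2,5): δ = 53.37°  ·
  (2,6): δ = 19.11°  ✓
  (2,7): δ = 23.81°  ✓
  (3,4): δ = 136.09°  ·
  (3,5): δ = 101.36°  ·
  (3,6): δ = 67.10°  ·
  (3,7): δ = 24.18°  ✓
  (4,5): δ = 145.27°  ·
  (4,6): δ = 111.01°  ·
  (4,7): δ = 68.09°  ·
  (5,6): δ = 145.73°  ·
  (5,7): δ = 102.82°  ·
  (6,7): δ = 137.08°  ·
antipodal pairs: 8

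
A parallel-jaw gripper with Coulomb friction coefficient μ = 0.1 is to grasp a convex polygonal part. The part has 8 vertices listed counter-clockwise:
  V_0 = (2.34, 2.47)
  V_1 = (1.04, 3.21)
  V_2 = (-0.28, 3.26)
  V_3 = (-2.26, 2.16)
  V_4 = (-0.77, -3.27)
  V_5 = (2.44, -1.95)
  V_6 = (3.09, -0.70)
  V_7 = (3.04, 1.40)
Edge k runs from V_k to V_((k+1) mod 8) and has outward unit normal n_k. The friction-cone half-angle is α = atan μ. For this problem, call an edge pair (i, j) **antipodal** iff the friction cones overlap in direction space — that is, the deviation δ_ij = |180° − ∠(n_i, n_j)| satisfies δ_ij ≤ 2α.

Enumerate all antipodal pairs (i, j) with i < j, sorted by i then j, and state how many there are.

count = 1; pairs: (2,4)

α = atan 0.1 = 5.71°;  2α = 11.42°
n_0 = (+0.4947, +0.8691)
n_1 = (+0.0379, +0.9993)
n_2 = (-0.4856, +0.8742)
n_3 = (-0.9644, -0.2646)
n_4 = (+0.3803, -0.9249)
n_5 = (+0.8872, -0.4614)
n_6 = (+0.9997, +0.0238)
n_7 = (+0.8368, +0.5475)
  (0,1): δ = 152.52°  ·
  (0,2): δ = 121.30°  ·
  (0,3): δ = 45.01°  ·
  (0,4): δ = 52.00°  ·
  (0,5): δ = 92.18°  ·
  (0,6): δ = 121.01°  ·
  (0,7): δ = 152.84°  ·
  (1,2): δ = 148.78°  ·
  (1,3): δ = 72.49°  ·
  (1,4): δ = 24.52°  ·
  (1,5): δ = 64.69°  ·
  (1,6): δ = 93.53°  ·
  (1,7): δ = 125.36°  ·
  (2,3): δ = 103.71°  ·
  (2,4): δ = 6.70°  ✓
  (2,5): δ = 33.47°  ·
  (2,6): δ = 62.31°  ·
  (2,7): δ = 94.14°  ·
  (3,4): δ = 82.99°  ·
  (3,5): δ = 42.82°  ·
  (3,6): δ = 13.98°  ·
  (3,7): δ = 17.85°  ·
  (4,5): δ = 139.83°  ·
  (4,6): δ = 110.99°  ·
  (4,7): δ = 79.16°  ·
  (5,6): δ = 151.16°  ·
  (5,7): δ = 119.33°  ·
  (6,7): δ = 148.17°  ·
antipodal pairs: 1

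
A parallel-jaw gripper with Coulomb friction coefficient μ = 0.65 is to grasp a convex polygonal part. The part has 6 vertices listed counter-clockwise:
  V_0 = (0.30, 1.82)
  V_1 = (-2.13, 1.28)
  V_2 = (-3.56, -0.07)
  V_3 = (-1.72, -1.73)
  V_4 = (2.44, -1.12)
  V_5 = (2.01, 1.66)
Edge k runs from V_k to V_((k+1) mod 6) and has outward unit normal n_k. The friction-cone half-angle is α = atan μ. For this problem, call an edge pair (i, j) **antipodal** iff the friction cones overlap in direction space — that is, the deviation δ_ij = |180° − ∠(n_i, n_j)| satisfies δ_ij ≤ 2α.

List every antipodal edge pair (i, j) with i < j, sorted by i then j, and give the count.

α = atan 0.65 = 33.02°;  2α = 66.05°
n_0 = (-0.2169, +0.9762)
n_1 = (-0.6865, +0.7272)
n_2 = (-0.6699, -0.7425)
n_3 = (+0.1451, -0.9894)
n_4 = (+0.9882, +0.1529)
n_5 = (+0.0932, +0.9957)
  (0,1): δ = 149.18°  ·
  (0,2): δ = 54.58°  ✓
  (0,3): δ = 4.19°  ✓
  (0,4): δ = 86.26°  ·
  (0,5): δ = 162.13°  ·
  (1,2): δ = 85.41°  ·
  (1,3): δ = 35.01°  ✓
  (1,4): δ = 55.44°  ✓
  (1,5): δ = 131.30°  ·
  (2,3): δ = 129.60°  ·
  (2,4): δ = 39.15°  ✓
  (2,5): δ = 36.71°  ✓
  (3,4): δ = 89.55°  ·
  (3,5): δ = 13.69°  ✓
  (4,5): δ = 104.14°  ·
antipodal pairs: 7

count = 7; pairs: (0,2), (0,3), (1,3), (1,4), (2,4), (2,5), (3,5)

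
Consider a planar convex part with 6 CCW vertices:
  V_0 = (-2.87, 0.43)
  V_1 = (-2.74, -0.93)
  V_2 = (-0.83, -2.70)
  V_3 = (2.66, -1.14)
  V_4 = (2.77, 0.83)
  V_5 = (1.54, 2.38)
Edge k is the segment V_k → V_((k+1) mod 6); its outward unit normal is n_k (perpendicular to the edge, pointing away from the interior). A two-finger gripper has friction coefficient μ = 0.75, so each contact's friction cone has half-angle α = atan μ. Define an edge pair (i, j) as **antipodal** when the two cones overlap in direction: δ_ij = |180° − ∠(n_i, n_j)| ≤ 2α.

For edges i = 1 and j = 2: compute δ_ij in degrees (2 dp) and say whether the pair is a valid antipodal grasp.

δ = 113.09°, invalid

α = atan 0.75 = 36.87°;  2α = 73.74°
edge 1: e_1 = (+1.91, -1.77);  n_1 = (-0.6797, -0.7335)
edge 2: e_2 = (+3.49, +1.56);  n_2 = (+0.4081, -0.9129)
∠(n_1, n_2) = 66.91°
δ = |180° − 66.91°| = 113.09°
113.09° > 2α = 73.74°  →  invalid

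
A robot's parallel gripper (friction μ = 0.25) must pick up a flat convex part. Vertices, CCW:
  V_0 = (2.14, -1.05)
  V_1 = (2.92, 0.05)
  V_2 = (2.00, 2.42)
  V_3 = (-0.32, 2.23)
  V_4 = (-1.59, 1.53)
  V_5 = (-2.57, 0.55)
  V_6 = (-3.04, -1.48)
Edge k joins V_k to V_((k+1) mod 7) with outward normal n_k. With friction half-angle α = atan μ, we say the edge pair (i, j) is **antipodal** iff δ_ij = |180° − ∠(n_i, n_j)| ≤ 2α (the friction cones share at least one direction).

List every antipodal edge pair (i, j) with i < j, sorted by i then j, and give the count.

count = 5; pairs: (0,3), (0,4), (0,5), (2,6), (3,6)

α = atan 0.25 = 14.04°;  2α = 28.07°
n_0 = (+0.8157, -0.5784)
n_1 = (+0.9322, +0.3619)
n_2 = (-0.0816, +0.9967)
n_3 = (-0.4827, +0.8758)
n_4 = (-0.7071, +0.7071)
n_5 = (-0.9742, +0.2256)
n_6 = (+0.0827, -0.9966)
  (0,1): δ = 123.44°  ·
  (0,2): δ = 49.98°  ·
  (0,3): δ = 25.80°  ✓
  (0,4): δ = 9.66°  ✓
  (0,5): δ = 22.30°  ✓
  (0,6): δ = 130.09°  ·
  (1,2): δ = 106.53°  ·
  (1,3): δ = 82.35°  ·
  (1,4): δ = 66.22°  ·
  (1,5): δ = 34.25°  ·
  (1,6): δ = 73.53°  ·
  (2,3): δ = 155.82°  ·
  (2,4): δ = 139.68°  ·
  (2,5): δ = 107.72°  ·
  (2,6): δ = 0.06°  ✓
  (3,4): δ = 163.86°  ·
  (3,5): δ = 131.90°  ·
  (3,6): δ = 24.12°  ✓
  (4,5): δ = 148.04°  ·
  (4,6): δ = 40.25°  ·
  (5,6): δ = 72.22°  ·
antipodal pairs: 5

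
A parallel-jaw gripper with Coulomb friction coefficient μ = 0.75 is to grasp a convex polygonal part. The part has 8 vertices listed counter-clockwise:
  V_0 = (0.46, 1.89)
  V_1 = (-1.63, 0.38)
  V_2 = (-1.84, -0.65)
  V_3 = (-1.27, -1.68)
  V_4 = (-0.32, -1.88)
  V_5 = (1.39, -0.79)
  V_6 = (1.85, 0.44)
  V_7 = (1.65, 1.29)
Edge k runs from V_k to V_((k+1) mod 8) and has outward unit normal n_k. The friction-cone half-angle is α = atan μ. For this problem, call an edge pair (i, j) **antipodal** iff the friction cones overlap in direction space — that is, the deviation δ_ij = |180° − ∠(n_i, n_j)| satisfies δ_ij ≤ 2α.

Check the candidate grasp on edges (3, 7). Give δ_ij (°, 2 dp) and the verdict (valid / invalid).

α = atan 0.75 = 36.87°;  2α = 73.74°
edge 3: e_3 = (+0.95, -0.20);  n_3 = (-0.2060, -0.9785)
edge 7: e_7 = (-1.19, +0.60);  n_7 = (+0.4502, +0.8929)
∠(n_3, n_7) = 165.13°
δ = |180° − 165.13°| = 14.87°
14.87° ≤ 2α = 73.74°  →  valid

δ = 14.87°, valid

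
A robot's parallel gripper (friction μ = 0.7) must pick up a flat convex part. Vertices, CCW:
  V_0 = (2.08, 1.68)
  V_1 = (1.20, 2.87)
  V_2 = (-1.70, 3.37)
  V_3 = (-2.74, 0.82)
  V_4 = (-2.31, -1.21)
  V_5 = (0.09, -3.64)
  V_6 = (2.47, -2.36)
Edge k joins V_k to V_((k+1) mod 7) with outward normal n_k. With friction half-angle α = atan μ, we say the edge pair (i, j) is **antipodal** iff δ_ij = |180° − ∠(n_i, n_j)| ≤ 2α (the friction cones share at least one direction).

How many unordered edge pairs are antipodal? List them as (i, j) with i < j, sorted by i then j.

α = atan 0.7 = 34.99°;  2α = 69.98°
n_0 = (+0.8040, +0.5946)
n_1 = (+0.1699, +0.9855)
n_2 = (-0.9260, +0.3776)
n_3 = (-0.9783, -0.2072)
n_4 = (-0.7115, -0.7027)
n_5 = (+0.4737, -0.8807)
n_6 = (+0.9954, +0.0961)
  (0,1): δ = 136.27°  ·
  (0,2): δ = 58.67°  ✓
  (0,3): δ = 24.52°  ✓
  (0,4): δ = 8.16°  ✓
  (0,5): δ = 81.79°  ·
  (0,6): δ = 149.03°  ·
  (1,2): δ = 102.41°  ·
  (1,3): δ = 68.26°  ✓
  (1,4): δ = 35.57°  ✓
  (1,5): δ = 38.05°  ✓
  (1,6): δ = 105.30°  ·
  (2,3): δ = 145.85°  ·
  (2,4): δ = 113.17°  ·
  (2,5): δ = 39.54°  ✓
  (2,6): δ = 27.70°  ✓
  (3,4): δ = 147.32°  ·
  (3,5): δ = 73.69°  ·
  (3,6): δ = 6.45°  ✓
  (4,5): δ = 106.37°  ·
  (4,6): δ = 39.13°  ✓
  (5,6): δ = 112.76°  ·
antipodal pairs: 10

count = 10; pairs: (0,2), (0,3), (0,4), (1,3), (1,4), (1,5), (2,5), (2,6), (3,6), (4,6)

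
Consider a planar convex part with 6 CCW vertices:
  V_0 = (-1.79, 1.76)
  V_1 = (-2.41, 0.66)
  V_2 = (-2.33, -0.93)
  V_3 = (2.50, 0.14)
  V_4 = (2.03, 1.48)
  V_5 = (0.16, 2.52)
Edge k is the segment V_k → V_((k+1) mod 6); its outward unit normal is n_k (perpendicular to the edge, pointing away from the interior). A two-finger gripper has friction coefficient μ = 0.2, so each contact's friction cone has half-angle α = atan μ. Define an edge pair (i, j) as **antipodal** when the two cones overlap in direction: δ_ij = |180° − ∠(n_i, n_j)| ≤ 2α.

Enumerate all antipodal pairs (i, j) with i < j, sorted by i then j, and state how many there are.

count = 2; pairs: (1,3), (2,5)

α = atan 0.2 = 11.31°;  2α = 22.62°
n_0 = (-0.8712, +0.4910)
n_1 = (-0.9987, -0.0503)
n_2 = (+0.2163, -0.9763)
n_3 = (+0.9436, +0.3310)
n_4 = (+0.4860, +0.8739)
n_5 = (-0.3631, +0.9317)
  (0,1): δ = 147.71°  ·
  (0,2): δ = 48.10°  ·
  (0,3): δ = 48.74°  ·
  (0,4): δ = 90.33°  ·
  (0,5): δ = 140.70°  ·
  (1,2): δ = 80.39°  ·
  (1,3): δ = 16.45°  ✓
  (1,4): δ = 58.04°  ·
  (1,5): δ = 108.41°  ·
  (2,3): δ = 83.16°  ·
  (2,4): δ = 41.57°  ·
  (2,5): δ = 8.80°  ✓
  (3,4): δ = 138.41°  ·
  (3,5): δ = 88.04°  ·
  (4,5): δ = 129.63°  ·
antipodal pairs: 2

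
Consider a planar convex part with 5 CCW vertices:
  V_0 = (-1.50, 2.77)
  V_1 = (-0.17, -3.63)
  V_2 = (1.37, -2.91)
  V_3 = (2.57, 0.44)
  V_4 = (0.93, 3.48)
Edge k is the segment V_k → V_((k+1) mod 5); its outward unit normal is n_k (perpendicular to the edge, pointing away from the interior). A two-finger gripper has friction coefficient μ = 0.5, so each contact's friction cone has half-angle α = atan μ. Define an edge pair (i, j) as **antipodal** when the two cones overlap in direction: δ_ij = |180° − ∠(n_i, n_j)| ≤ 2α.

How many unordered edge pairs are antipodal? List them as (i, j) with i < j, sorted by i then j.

α = atan 0.5 = 26.57°;  2α = 53.13°
n_0 = (-0.9791, -0.2035)
n_1 = (+0.4235, -0.9059)
n_2 = (+0.9414, -0.3372)
n_3 = (+0.8801, +0.4748)
n_4 = (-0.2805, +0.9599)
  (0,1): δ = 76.68°  ·
  (0,2): δ = 31.45°  ✓
  (0,3): δ = 16.61°  ✓
  (0,4): δ = 94.55°  ·
  (1,2): δ = 134.77°  ·
  (1,3): δ = 86.71°  ·
  (1,4): δ = 8.77°  ✓
  (2,3): δ = 131.95°  ·
  (2,4): δ = 54.00°  ·
  (3,4): δ = 102.06°  ·
antipodal pairs: 3

count = 3; pairs: (0,2), (0,3), (1,4)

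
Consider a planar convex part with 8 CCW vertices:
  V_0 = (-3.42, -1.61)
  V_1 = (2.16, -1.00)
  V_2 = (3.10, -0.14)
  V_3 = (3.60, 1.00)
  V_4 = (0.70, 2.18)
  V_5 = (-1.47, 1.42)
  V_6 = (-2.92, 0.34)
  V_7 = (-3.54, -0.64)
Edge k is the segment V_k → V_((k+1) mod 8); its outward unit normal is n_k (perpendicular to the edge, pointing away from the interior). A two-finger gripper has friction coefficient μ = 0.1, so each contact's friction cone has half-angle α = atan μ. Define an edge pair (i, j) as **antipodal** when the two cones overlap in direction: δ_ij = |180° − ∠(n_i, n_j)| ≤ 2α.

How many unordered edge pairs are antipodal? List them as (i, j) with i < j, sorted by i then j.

count = 2; pairs: (1,5), (2,6)

α = atan 0.1 = 5.71°;  2α = 11.42°
n_0 = (+0.1087, -0.9941)
n_1 = (+0.6750, -0.7378)
n_2 = (+0.9158, -0.4017)
n_3 = (+0.3769, +0.9263)
n_4 = (-0.3305, +0.9438)
n_5 = (-0.5973, +0.8020)
n_6 = (-0.8451, +0.5346)
n_7 = (-0.9924, -0.1228)
  (0,1): δ = 143.78°  ·
  (0,2): δ = 119.92°  ·
  (0,3): δ = 28.38°  ·
  (0,4): δ = 13.06°  ·
  (0,5): δ = 30.44°  ·
  (0,6): δ = 51.44°  ·
  (0,7): δ = 90.81°  ·
  (1,2): δ = 156.14°  ·
  (1,3): δ = 64.60°  ·
  (1,4): δ = 23.15°  ·
  (1,5): δ = 5.78°  ✓
  (1,6): δ = 15.23°  ·
  (1,7): δ = 54.60°  ·
  (2,3): δ = 88.46°  ·
  (2,4): δ = 47.02°  ·
  (2,5): δ = 29.64°  ·
  (2,6): δ = 8.64°  ✓
  (2,7): δ = 30.73°  ·
  (3,4): δ = 138.56°  ·
  (3,5): δ = 121.18°  ·
  (3,6): δ = 100.18°  ·
  (3,7): δ = 60.81°  ·
  (4,5): δ = 162.62°  ·
  (4,6): δ = 141.62°  ·
  (4,7): δ = 102.25°  ·
  (5,6): δ = 159.00°  ·
  (5,7): δ = 119.63°  ·
  (6,7): δ = 140.63°  ·
antipodal pairs: 2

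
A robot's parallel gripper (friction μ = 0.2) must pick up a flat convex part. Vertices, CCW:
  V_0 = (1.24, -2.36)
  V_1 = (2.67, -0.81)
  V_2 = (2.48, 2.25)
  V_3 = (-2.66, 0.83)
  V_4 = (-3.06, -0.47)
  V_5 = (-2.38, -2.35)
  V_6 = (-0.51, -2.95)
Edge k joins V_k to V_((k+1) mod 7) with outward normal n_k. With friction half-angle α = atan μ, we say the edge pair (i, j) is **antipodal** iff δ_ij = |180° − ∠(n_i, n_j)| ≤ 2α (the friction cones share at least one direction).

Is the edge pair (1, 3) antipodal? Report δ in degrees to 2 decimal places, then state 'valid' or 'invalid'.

δ = 20.66°, valid

α = atan 0.2 = 11.31°;  2α = 22.62°
edge 1: e_1 = (-0.19, +3.06);  n_1 = (+0.9981, +0.0620)
edge 3: e_3 = (-0.40, -1.30);  n_3 = (-0.9558, +0.2941)
∠(n_1, n_3) = 159.34°
δ = |180° − 159.34°| = 20.66°
20.66° ≤ 2α = 22.62°  →  valid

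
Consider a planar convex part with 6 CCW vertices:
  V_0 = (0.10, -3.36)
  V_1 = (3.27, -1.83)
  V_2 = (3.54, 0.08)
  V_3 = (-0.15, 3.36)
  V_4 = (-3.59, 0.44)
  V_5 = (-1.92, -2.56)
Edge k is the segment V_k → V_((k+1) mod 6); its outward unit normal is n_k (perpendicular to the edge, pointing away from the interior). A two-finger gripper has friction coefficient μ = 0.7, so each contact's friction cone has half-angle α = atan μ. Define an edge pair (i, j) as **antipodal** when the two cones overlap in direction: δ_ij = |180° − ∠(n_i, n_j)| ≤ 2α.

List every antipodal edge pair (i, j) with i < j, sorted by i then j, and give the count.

count = 7; pairs: (0,2), (0,3), (1,3), (1,4), (2,4), (2,5), (3,5)

α = atan 0.7 = 34.99°;  2α = 69.98°
n_0 = (+0.4347, -0.9006)
n_1 = (+0.9902, -0.1400)
n_2 = (+0.6644, +0.7474)
n_3 = (-0.6471, +0.7624)
n_4 = (-0.8737, -0.4864)
n_5 = (-0.3682, -0.9297)
  (0,1): δ = 123.81°  ·
  (0,2): δ = 67.40°  ✓
  (0,3): δ = 14.56°  ✓
  (0,4): δ = 93.34°  ·
  (0,5): δ = 132.63°  ·
  (1,2): δ = 123.59°  ·
  (1,3): δ = 41.63°  ✓
  (1,4): δ = 37.15°  ✓
  (1,5): δ = 76.44°  ·
  (2,3): δ = 98.04°  ·
  (2,4): δ = 19.26°  ✓
  (2,5): δ = 20.03°  ✓
  (3,4): δ = 101.22°  ·
  (3,5): δ = 61.93°  ✓
  (4,5): δ = 140.71°  ·
antipodal pairs: 7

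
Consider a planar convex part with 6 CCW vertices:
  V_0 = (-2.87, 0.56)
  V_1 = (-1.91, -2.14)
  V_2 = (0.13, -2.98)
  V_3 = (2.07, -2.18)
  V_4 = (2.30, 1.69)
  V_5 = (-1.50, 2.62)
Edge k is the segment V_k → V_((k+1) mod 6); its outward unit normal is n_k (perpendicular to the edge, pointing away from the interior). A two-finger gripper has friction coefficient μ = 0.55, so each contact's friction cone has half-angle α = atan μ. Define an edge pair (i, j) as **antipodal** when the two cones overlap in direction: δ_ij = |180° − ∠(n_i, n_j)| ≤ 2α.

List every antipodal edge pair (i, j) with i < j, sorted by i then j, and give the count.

count = 6; pairs: (0,3), (0,4), (1,4), (2,4), (2,5), (3,5)

α = atan 0.55 = 28.81°;  2α = 57.62°
n_0 = (-0.9422, -0.3350)
n_1 = (-0.3807, -0.9247)
n_2 = (+0.3812, -0.9245)
n_3 = (+0.9982, -0.0593)
n_4 = (+0.2377, +0.9713)
n_5 = (-0.8327, +0.5538)
  (0,1): δ = 131.95°  ·
  (0,2): δ = 87.16°  ·
  (0,3): δ = 22.97°  ✓
  (0,4): δ = 56.67°  ✓
  (0,5): δ = 126.80°  ·
  (1,2): δ = 135.21°  ·
  (1,3): δ = 71.02°  ·
  (1,4): δ = 8.63°  ✓
  (1,5): δ = 78.75°  ·
  (2,3): δ = 115.81°  ·
  (2,4): δ = 36.16°  ✓
  (2,5): δ = 33.96°  ✓
  (3,4): δ = 100.35°  ·
  (3,5): δ = 30.22°  ✓
  (4,5): δ = 109.87°  ·
antipodal pairs: 6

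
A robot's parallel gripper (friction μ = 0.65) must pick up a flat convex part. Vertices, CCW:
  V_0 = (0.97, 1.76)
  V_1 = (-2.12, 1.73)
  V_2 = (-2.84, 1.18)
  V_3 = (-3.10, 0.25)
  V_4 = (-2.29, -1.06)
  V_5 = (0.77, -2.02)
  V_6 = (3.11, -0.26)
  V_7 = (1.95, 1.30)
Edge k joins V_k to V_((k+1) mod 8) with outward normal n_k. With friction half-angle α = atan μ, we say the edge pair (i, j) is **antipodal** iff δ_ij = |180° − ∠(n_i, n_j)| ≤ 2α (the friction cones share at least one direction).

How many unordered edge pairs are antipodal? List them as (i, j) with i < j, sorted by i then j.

α = atan 0.65 = 33.02°;  2α = 66.05°
n_0 = (-0.0097, +1.0000)
n_1 = (-0.6070, +0.7947)
n_2 = (-0.9631, +0.2692)
n_3 = (-0.8505, -0.5259)
n_4 = (-0.2993, -0.9541)
n_5 = (+0.6011, -0.7992)
n_6 = (+0.8025, +0.5967)
n_7 = (+0.4249, +0.9052)
  (0,1): δ = 143.18°  ·
  (0,2): δ = 106.18°  ·
  (0,3): δ = 58.83°  ✓
  (0,4): δ = 17.97°  ✓
  (0,5): δ = 36.39°  ✓
  (0,6): δ = 126.08°  ·
  (0,7): δ = 154.30°  ·
  (1,2): δ = 143.00°  ·
  (1,3): δ = 95.65°  ·
  (1,4): δ = 54.79°  ✓
  (1,5): δ = 0.43°  ✓
  (1,6): δ = 89.26°  ·
  (1,7): δ = 117.48°  ·
  (2,3): δ = 132.65°  ·
  (2,4): δ = 91.80°  ·
  (2,5): δ = 37.43°  ✓
  (2,6): δ = 52.25°  ✓
  (2,7): δ = 80.47°  ·
  (3,4): δ = 139.15°  ·
  (3,5): δ = 84.78°  ·
  (3,6): δ = 4.90°  ✓
  (3,7): δ = 33.13°  ✓
  (4,5): δ = 125.63°  ·
  (4,6): δ = 35.95°  ✓
  (4,7): δ = 7.73°  ✓
  (5,6): δ = 90.31°  ·
  (5,7): δ = 62.09°  ✓
  (6,7): δ = 151.78°  ·
antipodal pairs: 12

count = 12; pairs: (0,3), (0,4), (0,5), (1,4), (1,5), (2,5), (2,6), (3,6), (3,7), (4,6), (4,7), (5,7)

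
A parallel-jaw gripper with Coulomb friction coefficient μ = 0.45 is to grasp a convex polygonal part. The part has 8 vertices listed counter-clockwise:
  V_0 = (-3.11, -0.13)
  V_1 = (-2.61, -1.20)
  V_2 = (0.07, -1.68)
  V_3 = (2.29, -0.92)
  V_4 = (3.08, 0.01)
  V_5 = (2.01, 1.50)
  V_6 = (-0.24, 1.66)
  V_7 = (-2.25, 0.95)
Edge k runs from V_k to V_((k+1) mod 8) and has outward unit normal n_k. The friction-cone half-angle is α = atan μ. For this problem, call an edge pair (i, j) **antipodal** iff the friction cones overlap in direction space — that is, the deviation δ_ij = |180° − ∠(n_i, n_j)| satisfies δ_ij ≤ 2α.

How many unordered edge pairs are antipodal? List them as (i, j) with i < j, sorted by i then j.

count = 9; pairs: (0,4), (1,4), (1,5), (1,6), (2,5), (2,6), (2,7), (3,6), (3,7)

α = atan 0.45 = 24.23°;  2α = 48.46°
n_0 = (-0.9060, -0.4233)
n_1 = (-0.1763, -0.9843)
n_2 = (+0.3239, -0.9461)
n_3 = (+0.7621, -0.6474)
n_4 = (+0.8123, +0.5833)
n_5 = (+0.0709, +0.9975)
n_6 = (-0.3331, +0.9429)
n_7 = (-0.7823, +0.6229)
  (0,1): δ = 125.20°  ·
  (0,2): δ = 96.15°  ·
  (0,3): δ = 65.39°  ·
  (0,4): δ = 10.64°  ✓
  (0,5): δ = 60.89°  ·
  (0,6): δ = 84.41°  ·
  (0,7): δ = 116.42°  ·
  (1,2): δ = 150.95°  ·
  (1,3): δ = 120.19°  ·
  (1,4): δ = 44.16°  ✓
  (1,5): δ = 6.09°  ✓
  (1,6): δ = 29.61°  ✓
  (1,7): δ = 61.62°  ·
  (2,3): δ = 149.24°  ·
  (2,4): δ = 73.22°  ·
  (2,5): δ = 22.97°  ✓
  (2,6): δ = 0.56°  ✓
  (2,7): δ = 32.57°  ✓
  (3,4): δ = 103.97°  ·
  (3,5): δ = 53.72°  ·
  (3,6): δ = 30.20°  ✓
  (3,7): δ = 1.82°  ✓
  (4,5): δ = 129.75°  ·
  (4,6): δ = 106.23°  ·
  (4,7): δ = 74.21°  ·
  (5,6): δ = 156.48°  ·
  (5,7): δ = 124.46°  ·
  (6,7): δ = 147.99°  ·
antipodal pairs: 9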